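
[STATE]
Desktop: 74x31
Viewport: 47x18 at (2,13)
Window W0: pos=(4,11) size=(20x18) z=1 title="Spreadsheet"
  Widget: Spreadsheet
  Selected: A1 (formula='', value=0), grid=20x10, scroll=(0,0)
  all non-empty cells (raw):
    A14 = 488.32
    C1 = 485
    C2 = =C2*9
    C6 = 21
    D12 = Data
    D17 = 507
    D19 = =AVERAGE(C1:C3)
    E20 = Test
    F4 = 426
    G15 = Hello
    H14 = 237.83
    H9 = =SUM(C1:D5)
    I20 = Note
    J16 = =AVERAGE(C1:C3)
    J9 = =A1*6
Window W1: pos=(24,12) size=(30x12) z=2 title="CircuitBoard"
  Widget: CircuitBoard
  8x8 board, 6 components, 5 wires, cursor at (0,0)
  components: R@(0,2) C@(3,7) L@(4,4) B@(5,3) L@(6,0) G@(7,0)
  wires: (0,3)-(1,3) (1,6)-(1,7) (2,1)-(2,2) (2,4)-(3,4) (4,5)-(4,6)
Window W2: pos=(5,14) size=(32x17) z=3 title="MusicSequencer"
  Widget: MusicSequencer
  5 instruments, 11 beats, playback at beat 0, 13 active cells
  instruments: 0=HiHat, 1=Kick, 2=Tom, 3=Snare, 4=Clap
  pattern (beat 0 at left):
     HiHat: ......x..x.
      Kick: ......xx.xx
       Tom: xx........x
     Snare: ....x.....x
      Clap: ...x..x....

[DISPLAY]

  ┠──────────────────┨┃ CircuitBoard           
  ┃┏━━━━━━━━━━━━━━━━━━━━━━━━━━━━━━┓────────────
  ┃┃ MusicSequencer               ┃ 5 6 7      
  ┃┠──────────────────────────────┨R   ·       
  ┃┃      ▼1234567890             ┃    │       
  ┃┃ HiHat······█··█·             ┃    ·       
  ┃┃  Kick······██·██             ┃            
  ┃┃   Tom██········█             ┃·       ·   
  ┃┃ Snare····█·····█             ┃        │   
  ┃┃  Clap···█··█····             ┃        ·   
  ┃┃                              ┃━━━━━━━━━━━━
  ┃┃                              ┃            
  ┃┃                              ┃            
  ┃┃                              ┃            
  ┃┃                              ┃            
  ┗┃                              ┃            
   ┃                              ┃            
   ┗━━━━━━━━━━━━━━━━━━━━━━━━━━━━━━┛            


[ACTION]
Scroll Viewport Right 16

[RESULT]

─────┨┃ CircuitBoard               ┃           
━━━━━━━━━━━━━━━━━━┓────────────────┨           
cer               ┃ 5 6 7          ┃           
──────────────────┨R   ·           ┃           
67890             ┃    │           ┃           
█··█·             ┃    ·           ┃           
██·██             ┃                ┃           
····█             ┃·       ·       ┃           
····█             ┃        │       ┃           
█····             ┃        ·       ┃           
                  ┃━━━━━━━━━━━━━━━━┛           
                  ┃                            
                  ┃                            
                  ┃                            
                  ┃                            
                  ┃                            
                  ┃                            
━━━━━━━━━━━━━━━━━━┛                            


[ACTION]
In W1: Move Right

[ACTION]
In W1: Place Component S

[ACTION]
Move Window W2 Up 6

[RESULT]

██·██             ┃d               ┃           
····█             ┃────────────────┨           
····█             ┃ 5 6 7          ┃           
█····             ┃R   ·           ┃           
                  ┃    │           ┃           
                  ┃    ·           ┃           
                  ┃                ┃           
                  ┃·       ·       ┃           
                  ┃        │       ┃           
                  ┃        ·       ┃           
                  ┃━━━━━━━━━━━━━━━━┛           
━━━━━━━━━━━━━━━━━━┛                            
     ┃                                         
     ┃                                         
     ┃                                         
━━━━━┛                                         
                                               
                                               


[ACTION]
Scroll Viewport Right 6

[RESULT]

            ┃d               ┃                 
            ┃────────────────┨                 
            ┃ 5 6 7          ┃                 
            ┃R   ·           ┃                 
            ┃    │           ┃                 
            ┃    ·           ┃                 
            ┃                ┃                 
            ┃·       ·       ┃                 
            ┃        │       ┃                 
            ┃        ·       ┃                 
            ┃━━━━━━━━━━━━━━━━┛                 
━━━━━━━━━━━━┛                                  
                                               
                                               
                                               
                                               
                                               
                                               


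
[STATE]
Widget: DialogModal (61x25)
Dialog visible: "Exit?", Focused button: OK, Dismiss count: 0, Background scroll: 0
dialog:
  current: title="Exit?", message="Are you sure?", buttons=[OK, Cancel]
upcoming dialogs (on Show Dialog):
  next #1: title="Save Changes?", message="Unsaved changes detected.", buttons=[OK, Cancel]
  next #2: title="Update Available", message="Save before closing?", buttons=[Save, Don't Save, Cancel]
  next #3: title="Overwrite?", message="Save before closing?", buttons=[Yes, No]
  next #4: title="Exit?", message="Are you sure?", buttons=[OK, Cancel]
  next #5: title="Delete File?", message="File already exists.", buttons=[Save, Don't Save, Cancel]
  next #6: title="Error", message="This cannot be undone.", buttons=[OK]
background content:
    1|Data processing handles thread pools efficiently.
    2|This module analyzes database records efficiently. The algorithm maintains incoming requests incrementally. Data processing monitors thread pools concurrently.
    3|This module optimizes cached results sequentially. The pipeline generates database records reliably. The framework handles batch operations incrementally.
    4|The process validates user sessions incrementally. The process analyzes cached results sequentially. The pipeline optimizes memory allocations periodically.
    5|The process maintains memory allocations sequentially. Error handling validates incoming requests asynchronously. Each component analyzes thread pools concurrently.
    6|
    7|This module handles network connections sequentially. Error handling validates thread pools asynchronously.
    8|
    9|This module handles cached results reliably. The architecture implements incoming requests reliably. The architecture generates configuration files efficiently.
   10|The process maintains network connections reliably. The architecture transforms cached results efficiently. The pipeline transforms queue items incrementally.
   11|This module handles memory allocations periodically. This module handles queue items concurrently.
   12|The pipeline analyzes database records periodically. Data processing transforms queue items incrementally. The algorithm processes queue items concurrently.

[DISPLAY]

Data processing handles thread pools efficiently.            
This module analyzes database records efficiently. The algori
This module optimizes cached results sequentially. The pipeli
The process validates user sessions incrementally. The proces
The process maintains memory allocations sequentially. Error 
                                                             
This module handles network connections sequentially. Error h
                                                             
This module handles cached results reliably. The architecture
The process maintains network connections reliably. The archi
This module handles me┌───────────────┐periodically. This mod
The pipeline analyzes │     Exit?     │periodically. Data pro
                      │ Are you sure? │                      
                      │ [OK]  Cancel  │                      
                      └───────────────┘                      
                                                             
                                                             
                                                             
                                                             
                                                             
                                                             
                                                             
                                                             
                                                             
                                                             


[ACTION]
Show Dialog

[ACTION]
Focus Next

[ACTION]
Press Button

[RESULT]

Data processing handles thread pools efficiently.            
This module analyzes database records efficiently. The algori
This module optimizes cached results sequentially. The pipeli
The process validates user sessions incrementally. The proces
The process maintains memory allocations sequentially. Error 
                                                             
This module handles network connections sequentially. Error h
                                                             
This module handles cached results reliably. The architecture
The process maintains network connections reliably. The archi
This module handles memory allocations periodically. This mod
The pipeline analyzes database records periodically. Data pro
                                                             
                                                             
                                                             
                                                             
                                                             
                                                             
                                                             
                                                             
                                                             
                                                             
                                                             
                                                             
                                                             


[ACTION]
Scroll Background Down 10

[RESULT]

This module handles memory allocations periodically. This mod
The pipeline analyzes database records periodically. Data pro
                                                             
                                                             
                                                             
                                                             
                                                             
                                                             
                                                             
                                                             
                                                             
                                                             
                                                             
                                                             
                                                             
                                                             
                                                             
                                                             
                                                             
                                                             
                                                             
                                                             
                                                             
                                                             
                                                             


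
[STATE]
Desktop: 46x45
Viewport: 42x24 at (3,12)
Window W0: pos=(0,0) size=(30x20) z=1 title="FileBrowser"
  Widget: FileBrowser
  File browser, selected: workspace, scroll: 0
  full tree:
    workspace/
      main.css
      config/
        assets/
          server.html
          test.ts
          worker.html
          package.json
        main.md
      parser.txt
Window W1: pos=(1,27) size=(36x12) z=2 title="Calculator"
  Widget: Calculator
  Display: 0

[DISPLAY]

                          ┃               
                          ┃               
                          ┃               
                          ┃               
                          ┃               
                          ┃               
                          ┃               
━━━━━━━━━━━━━━━━━━━━━━━━━━┛               
                                          
                                          
                                          
                                          
                                          
                                          
                                          
━━━━━━━━━━━━━━━━━━━━━━━━━━━━━━━━━┓        
Calculator                       ┃        
─────────────────────────────────┨        
                                0┃        
───┬───┬───┬───┐                 ┃        
 7 │ 8 │ 9 │ ÷ │                 ┃        
───┼───┼───┼───┤                 ┃        
 4 │ 5 │ 6 │ × │                 ┃        
───┼───┼───┼───┤                 ┃        


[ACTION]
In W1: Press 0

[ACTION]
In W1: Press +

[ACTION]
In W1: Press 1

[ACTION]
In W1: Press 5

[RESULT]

                          ┃               
                          ┃               
                          ┃               
                          ┃               
                          ┃               
                          ┃               
                          ┃               
━━━━━━━━━━━━━━━━━━━━━━━━━━┛               
                                          
                                          
                                          
                                          
                                          
                                          
                                          
━━━━━━━━━━━━━━━━━━━━━━━━━━━━━━━━━┓        
Calculator                       ┃        
─────────────────────────────────┨        
                               15┃        
───┬───┬───┬───┐                 ┃        
 7 │ 8 │ 9 │ ÷ │                 ┃        
───┼───┼───┼───┤                 ┃        
 4 │ 5 │ 6 │ × │                 ┃        
───┼───┼───┼───┤                 ┃        


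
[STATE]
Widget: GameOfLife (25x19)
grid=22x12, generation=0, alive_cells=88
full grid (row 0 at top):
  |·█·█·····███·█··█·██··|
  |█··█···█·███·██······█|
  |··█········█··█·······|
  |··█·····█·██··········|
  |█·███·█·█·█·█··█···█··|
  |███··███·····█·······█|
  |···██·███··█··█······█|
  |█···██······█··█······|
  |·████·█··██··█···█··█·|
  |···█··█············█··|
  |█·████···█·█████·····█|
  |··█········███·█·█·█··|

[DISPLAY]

Gen: 0                   
·█·█·····███·█··█·██··   
█··█···█·███·██······█   
··█········█··█·······   
··█·····█·██··········   
█·███·█·█·█·█··█···█··   
███··███·····█·······█   
···██·███··█··█······█   
█···██······█··█······   
·████·█··██··█···█··█·   
···█··█············█··   
█·████···█·█████·····█   
··█········███·█·█·█··   
                         
                         
                         
                         
                         
                         


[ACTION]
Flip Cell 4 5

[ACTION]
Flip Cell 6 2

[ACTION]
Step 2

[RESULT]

Gen: 2                   
··█·····███·██·█······   
·█·█···█··█····█······   
·█·····██···█··█······   
··█·██·██···█·········   
·█·███··█·█···········   
█·······███···█·······   
·█······█······█······   
··█····█████··█·······   
·······██····█········   
···█··█····█·······█··   
·██·██···█··█··███·█··   
·██·██····██···███····   
                         
                         
                         
                         
                         
                         


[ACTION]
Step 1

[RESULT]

Gen: 3                   
··█·····████··█·······   
·█·····█··█·██·██·····   
·█·██····█·█··········   
·██··█·····█··········   
·███·██···██··········   
███·█··██·█···········   
·█·········█··██······   
··········█···█·······   
······█····██·········   
··███████···█···█·█···   
·█····█·····█··█·█····   
·██·██····██···█·██···   
                         
                         
                         
                         
                         
                         


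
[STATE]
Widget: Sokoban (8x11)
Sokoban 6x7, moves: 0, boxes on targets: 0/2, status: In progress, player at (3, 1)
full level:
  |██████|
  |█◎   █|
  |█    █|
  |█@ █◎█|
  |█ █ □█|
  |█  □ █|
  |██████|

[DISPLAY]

██████  
█◎   █  
█    █  
█@ █◎█  
█ █ □█  
█  □ █  
██████  
Moves: 0
        
        
        


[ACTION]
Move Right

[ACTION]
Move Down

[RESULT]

██████  
█◎   █  
█    █  
█ @█◎█  
█ █ □█  
█  □ █  
██████  
Moves: 1
        
        
        


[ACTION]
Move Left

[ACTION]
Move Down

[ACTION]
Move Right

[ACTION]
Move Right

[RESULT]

██████  
█◎   █  
█    █  
█  █◎█  
█@█ □█  
█  □ █  
██████  
Moves: 3
        
        
        


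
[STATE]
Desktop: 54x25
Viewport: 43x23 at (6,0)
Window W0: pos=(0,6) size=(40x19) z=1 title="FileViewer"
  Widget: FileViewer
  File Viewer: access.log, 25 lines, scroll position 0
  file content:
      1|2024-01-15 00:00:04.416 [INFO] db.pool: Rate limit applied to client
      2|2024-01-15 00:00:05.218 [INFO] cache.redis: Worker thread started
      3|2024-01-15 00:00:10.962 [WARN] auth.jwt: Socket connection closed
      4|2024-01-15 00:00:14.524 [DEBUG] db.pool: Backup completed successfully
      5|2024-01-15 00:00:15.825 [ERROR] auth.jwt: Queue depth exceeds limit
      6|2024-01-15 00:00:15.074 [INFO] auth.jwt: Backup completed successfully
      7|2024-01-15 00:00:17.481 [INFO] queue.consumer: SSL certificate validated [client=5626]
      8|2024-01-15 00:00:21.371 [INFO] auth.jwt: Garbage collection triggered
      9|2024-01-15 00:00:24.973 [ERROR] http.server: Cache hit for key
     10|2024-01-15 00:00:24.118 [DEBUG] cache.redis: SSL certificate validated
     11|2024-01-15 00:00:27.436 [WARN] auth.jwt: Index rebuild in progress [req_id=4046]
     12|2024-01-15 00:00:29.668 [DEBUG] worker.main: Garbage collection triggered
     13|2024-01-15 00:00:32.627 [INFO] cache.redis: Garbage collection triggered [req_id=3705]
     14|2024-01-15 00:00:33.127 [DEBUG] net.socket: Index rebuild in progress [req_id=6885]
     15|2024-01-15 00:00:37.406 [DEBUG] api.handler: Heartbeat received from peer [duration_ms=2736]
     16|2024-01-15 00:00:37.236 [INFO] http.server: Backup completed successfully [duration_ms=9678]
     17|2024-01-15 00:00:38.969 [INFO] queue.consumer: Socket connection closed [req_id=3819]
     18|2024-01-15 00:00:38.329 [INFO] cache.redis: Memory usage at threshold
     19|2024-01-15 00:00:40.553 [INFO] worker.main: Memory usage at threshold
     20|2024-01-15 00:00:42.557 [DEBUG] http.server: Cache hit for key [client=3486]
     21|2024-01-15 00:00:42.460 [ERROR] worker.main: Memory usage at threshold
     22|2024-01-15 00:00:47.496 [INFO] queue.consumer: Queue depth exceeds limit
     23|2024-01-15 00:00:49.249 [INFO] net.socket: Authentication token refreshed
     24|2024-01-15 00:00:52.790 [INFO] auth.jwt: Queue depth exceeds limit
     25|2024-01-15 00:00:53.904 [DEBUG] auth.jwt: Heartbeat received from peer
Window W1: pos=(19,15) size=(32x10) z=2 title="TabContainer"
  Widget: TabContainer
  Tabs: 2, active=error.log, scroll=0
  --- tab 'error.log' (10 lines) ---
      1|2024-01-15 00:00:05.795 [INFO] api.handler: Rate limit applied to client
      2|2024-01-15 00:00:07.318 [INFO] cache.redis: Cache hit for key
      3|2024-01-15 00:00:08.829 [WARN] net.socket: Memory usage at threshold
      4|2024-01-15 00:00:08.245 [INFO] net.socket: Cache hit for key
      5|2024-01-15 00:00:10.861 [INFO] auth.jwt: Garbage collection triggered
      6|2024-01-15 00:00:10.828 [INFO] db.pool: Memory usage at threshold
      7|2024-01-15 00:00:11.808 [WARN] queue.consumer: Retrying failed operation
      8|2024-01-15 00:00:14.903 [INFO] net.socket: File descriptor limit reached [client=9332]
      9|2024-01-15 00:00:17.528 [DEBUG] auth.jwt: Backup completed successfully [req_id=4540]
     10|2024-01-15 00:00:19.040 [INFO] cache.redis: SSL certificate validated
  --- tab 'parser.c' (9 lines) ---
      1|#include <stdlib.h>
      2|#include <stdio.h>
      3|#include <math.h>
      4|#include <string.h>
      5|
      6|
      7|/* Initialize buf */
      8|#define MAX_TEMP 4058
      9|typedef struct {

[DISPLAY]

                                           
                                           
                                           
                                           
                                           
                                           
━━━━━━━━━━━━━━━━━━━━━━━━━━━━━━━━━┓         
Viewer                           ┃         
─────────────────────────────────┨         
01-15 00:00:04.416 [INFO] db.poo▲┃         
01-15 00:00:05.218 [INFO] cache.█┃         
01-15 00:00:10.962 [WARN] auth.j░┃         
01-15 00:00:14.524 [DEBUG] db.po░┃         
01-15 00:00:15.825 [ERROR] auth.░┃         
01-15 00:00:15.074 [INFO] auth.j░┃         
01-15 00:00:1┏━━━━━━━━━━━━━━━━━━━━━━━━━━━━━
01-15 00:00:2┃ TabContainer                
01-15 00:00:2┠─────────────────────────────
01-15 00:00:2┃[error.log]│ parser.c        
01-15 00:00:2┃─────────────────────────────
01-15 00:00:2┃2024-01-15 00:00:05.795 [INFO
01-15 00:00:3┃2024-01-15 00:00:07.318 [INFO
01-15 00:00:3┃2024-01-15 00:00:08.829 [WARN


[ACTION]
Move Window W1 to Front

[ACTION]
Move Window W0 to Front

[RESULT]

                                           
                                           
                                           
                                           
                                           
                                           
━━━━━━━━━━━━━━━━━━━━━━━━━━━━━━━━━┓         
Viewer                           ┃         
─────────────────────────────────┨         
01-15 00:00:04.416 [INFO] db.poo▲┃         
01-15 00:00:05.218 [INFO] cache.█┃         
01-15 00:00:10.962 [WARN] auth.j░┃         
01-15 00:00:14.524 [DEBUG] db.po░┃         
01-15 00:00:15.825 [ERROR] auth.░┃         
01-15 00:00:15.074 [INFO] auth.j░┃         
01-15 00:00:17.481 [INFO] queue.░┃━━━━━━━━━
01-15 00:00:21.371 [INFO] auth.j░┃         
01-15 00:00:24.973 [ERROR] http.░┃─────────
01-15 00:00:24.118 [DEBUG] cache░┃c        
01-15 00:00:27.436 [WARN] auth.j░┃─────────
01-15 00:00:29.668 [DEBUG] worke░┃795 [INFO
01-15 00:00:32.627 [INFO] cache.░┃318 [INFO
01-15 00:00:33.127 [DEBUG] net.s░┃829 [WARN


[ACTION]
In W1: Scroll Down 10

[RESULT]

                                           
                                           
                                           
                                           
                                           
                                           
━━━━━━━━━━━━━━━━━━━━━━━━━━━━━━━━━┓         
Viewer                           ┃         
─────────────────────────────────┨         
01-15 00:00:04.416 [INFO] db.poo▲┃         
01-15 00:00:05.218 [INFO] cache.█┃         
01-15 00:00:10.962 [WARN] auth.j░┃         
01-15 00:00:14.524 [DEBUG] db.po░┃         
01-15 00:00:15.825 [ERROR] auth.░┃         
01-15 00:00:15.074 [INFO] auth.j░┃         
01-15 00:00:17.481 [INFO] queue.░┃━━━━━━━━━
01-15 00:00:21.371 [INFO] auth.j░┃         
01-15 00:00:24.973 [ERROR] http.░┃─────────
01-15 00:00:24.118 [DEBUG] cache░┃c        
01-15 00:00:27.436 [WARN] auth.j░┃─────────
01-15 00:00:29.668 [DEBUG] worke░┃040 [INFO
01-15 00:00:32.627 [INFO] cache.░┃         
01-15 00:00:33.127 [DEBUG] net.s░┃         


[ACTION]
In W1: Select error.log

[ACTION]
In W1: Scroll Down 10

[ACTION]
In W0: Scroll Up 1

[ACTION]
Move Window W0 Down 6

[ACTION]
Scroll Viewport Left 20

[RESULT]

                                           
                                           
                                           
                                           
                                           
                                           
┏━━━━━━━━━━━━━━━━━━━━━━━━━━━━━━━━━━━━━━┓   
┃ FileViewer                           ┃   
┠──────────────────────────────────────┨   
┃2024-01-15 00:00:04.416 [INFO] db.poo▲┃   
┃2024-01-15 00:00:05.218 [INFO] cache.█┃   
┃2024-01-15 00:00:10.962 [WARN] auth.j░┃   
┃2024-01-15 00:00:14.524 [DEBUG] db.po░┃   
┃2024-01-15 00:00:15.825 [ERROR] auth.░┃   
┃2024-01-15 00:00:15.074 [INFO] auth.j░┃   
┃2024-01-15 00:00:17.481 [INFO] queue.░┃━━━
┃2024-01-15 00:00:21.371 [INFO] auth.j░┃   
┃2024-01-15 00:00:24.973 [ERROR] http.░┃───
┃2024-01-15 00:00:24.118 [DEBUG] cache░┃c  
┃2024-01-15 00:00:27.436 [WARN] auth.j░┃───
┃2024-01-15 00:00:29.668 [DEBUG] worke░┃040
┃2024-01-15 00:00:32.627 [INFO] cache.░┃   
┃2024-01-15 00:00:33.127 [DEBUG] net.s░┃   


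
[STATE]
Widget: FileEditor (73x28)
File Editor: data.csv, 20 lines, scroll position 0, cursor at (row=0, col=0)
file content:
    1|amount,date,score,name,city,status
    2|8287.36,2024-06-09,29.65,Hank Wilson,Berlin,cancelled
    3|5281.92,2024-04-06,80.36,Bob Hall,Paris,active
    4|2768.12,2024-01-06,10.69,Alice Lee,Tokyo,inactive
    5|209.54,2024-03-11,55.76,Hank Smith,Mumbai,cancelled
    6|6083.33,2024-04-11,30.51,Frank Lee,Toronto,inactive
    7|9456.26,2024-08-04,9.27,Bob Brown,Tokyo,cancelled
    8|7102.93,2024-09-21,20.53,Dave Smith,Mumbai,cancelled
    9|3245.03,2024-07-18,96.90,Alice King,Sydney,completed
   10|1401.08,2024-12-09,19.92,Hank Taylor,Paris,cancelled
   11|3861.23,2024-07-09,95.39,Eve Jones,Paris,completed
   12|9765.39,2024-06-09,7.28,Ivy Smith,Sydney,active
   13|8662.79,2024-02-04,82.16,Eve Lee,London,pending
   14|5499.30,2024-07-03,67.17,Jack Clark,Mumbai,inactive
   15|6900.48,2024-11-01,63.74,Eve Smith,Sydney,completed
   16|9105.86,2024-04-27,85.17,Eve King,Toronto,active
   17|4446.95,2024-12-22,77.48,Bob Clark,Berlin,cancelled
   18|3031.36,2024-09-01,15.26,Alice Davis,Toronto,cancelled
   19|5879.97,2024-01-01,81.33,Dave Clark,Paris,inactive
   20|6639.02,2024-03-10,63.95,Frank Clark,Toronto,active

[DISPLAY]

█mount,date,score,name,city,status                                      ▲
8287.36,2024-06-09,29.65,Hank Wilson,Berlin,cancelled                   █
5281.92,2024-04-06,80.36,Bob Hall,Paris,active                          ░
2768.12,2024-01-06,10.69,Alice Lee,Tokyo,inactive                       ░
209.54,2024-03-11,55.76,Hank Smith,Mumbai,cancelled                     ░
6083.33,2024-04-11,30.51,Frank Lee,Toronto,inactive                     ░
9456.26,2024-08-04,9.27,Bob Brown,Tokyo,cancelled                       ░
7102.93,2024-09-21,20.53,Dave Smith,Mumbai,cancelled                    ░
3245.03,2024-07-18,96.90,Alice King,Sydney,completed                    ░
1401.08,2024-12-09,19.92,Hank Taylor,Paris,cancelled                    ░
3861.23,2024-07-09,95.39,Eve Jones,Paris,completed                      ░
9765.39,2024-06-09,7.28,Ivy Smith,Sydney,active                         ░
8662.79,2024-02-04,82.16,Eve Lee,London,pending                         ░
5499.30,2024-07-03,67.17,Jack Clark,Mumbai,inactive                     ░
6900.48,2024-11-01,63.74,Eve Smith,Sydney,completed                     ░
9105.86,2024-04-27,85.17,Eve King,Toronto,active                        ░
4446.95,2024-12-22,77.48,Bob Clark,Berlin,cancelled                     ░
3031.36,2024-09-01,15.26,Alice Davis,Toronto,cancelled                  ░
5879.97,2024-01-01,81.33,Dave Clark,Paris,inactive                      ░
6639.02,2024-03-10,63.95,Frank Clark,Toronto,active                     ░
                                                                        ░
                                                                        ░
                                                                        ░
                                                                        ░
                                                                        ░
                                                                        ░
                                                                        ░
                                                                        ▼


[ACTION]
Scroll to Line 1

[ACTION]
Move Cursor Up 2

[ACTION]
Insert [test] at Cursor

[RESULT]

test█mount,date,score,name,city,status                                  ▲
8287.36,2024-06-09,29.65,Hank Wilson,Berlin,cancelled                   █
5281.92,2024-04-06,80.36,Bob Hall,Paris,active                          ░
2768.12,2024-01-06,10.69,Alice Lee,Tokyo,inactive                       ░
209.54,2024-03-11,55.76,Hank Smith,Mumbai,cancelled                     ░
6083.33,2024-04-11,30.51,Frank Lee,Toronto,inactive                     ░
9456.26,2024-08-04,9.27,Bob Brown,Tokyo,cancelled                       ░
7102.93,2024-09-21,20.53,Dave Smith,Mumbai,cancelled                    ░
3245.03,2024-07-18,96.90,Alice King,Sydney,completed                    ░
1401.08,2024-12-09,19.92,Hank Taylor,Paris,cancelled                    ░
3861.23,2024-07-09,95.39,Eve Jones,Paris,completed                      ░
9765.39,2024-06-09,7.28,Ivy Smith,Sydney,active                         ░
8662.79,2024-02-04,82.16,Eve Lee,London,pending                         ░
5499.30,2024-07-03,67.17,Jack Clark,Mumbai,inactive                     ░
6900.48,2024-11-01,63.74,Eve Smith,Sydney,completed                     ░
9105.86,2024-04-27,85.17,Eve King,Toronto,active                        ░
4446.95,2024-12-22,77.48,Bob Clark,Berlin,cancelled                     ░
3031.36,2024-09-01,15.26,Alice Davis,Toronto,cancelled                  ░
5879.97,2024-01-01,81.33,Dave Clark,Paris,inactive                      ░
6639.02,2024-03-10,63.95,Frank Clark,Toronto,active                     ░
                                                                        ░
                                                                        ░
                                                                        ░
                                                                        ░
                                                                        ░
                                                                        ░
                                                                        ░
                                                                        ▼


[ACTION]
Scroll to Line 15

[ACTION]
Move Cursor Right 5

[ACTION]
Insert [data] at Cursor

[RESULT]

testamoundata█,date,score,name,city,status                              ▲
8287.36,2024-06-09,29.65,Hank Wilson,Berlin,cancelled                   █
5281.92,2024-04-06,80.36,Bob Hall,Paris,active                          ░
2768.12,2024-01-06,10.69,Alice Lee,Tokyo,inactive                       ░
209.54,2024-03-11,55.76,Hank Smith,Mumbai,cancelled                     ░
6083.33,2024-04-11,30.51,Frank Lee,Toronto,inactive                     ░
9456.26,2024-08-04,9.27,Bob Brown,Tokyo,cancelled                       ░
7102.93,2024-09-21,20.53,Dave Smith,Mumbai,cancelled                    ░
3245.03,2024-07-18,96.90,Alice King,Sydney,completed                    ░
1401.08,2024-12-09,19.92,Hank Taylor,Paris,cancelled                    ░
3861.23,2024-07-09,95.39,Eve Jones,Paris,completed                      ░
9765.39,2024-06-09,7.28,Ivy Smith,Sydney,active                         ░
8662.79,2024-02-04,82.16,Eve Lee,London,pending                         ░
5499.30,2024-07-03,67.17,Jack Clark,Mumbai,inactive                     ░
6900.48,2024-11-01,63.74,Eve Smith,Sydney,completed                     ░
9105.86,2024-04-27,85.17,Eve King,Toronto,active                        ░
4446.95,2024-12-22,77.48,Bob Clark,Berlin,cancelled                     ░
3031.36,2024-09-01,15.26,Alice Davis,Toronto,cancelled                  ░
5879.97,2024-01-01,81.33,Dave Clark,Paris,inactive                      ░
6639.02,2024-03-10,63.95,Frank Clark,Toronto,active                     ░
                                                                        ░
                                                                        ░
                                                                        ░
                                                                        ░
                                                                        ░
                                                                        ░
                                                                        ░
                                                                        ▼


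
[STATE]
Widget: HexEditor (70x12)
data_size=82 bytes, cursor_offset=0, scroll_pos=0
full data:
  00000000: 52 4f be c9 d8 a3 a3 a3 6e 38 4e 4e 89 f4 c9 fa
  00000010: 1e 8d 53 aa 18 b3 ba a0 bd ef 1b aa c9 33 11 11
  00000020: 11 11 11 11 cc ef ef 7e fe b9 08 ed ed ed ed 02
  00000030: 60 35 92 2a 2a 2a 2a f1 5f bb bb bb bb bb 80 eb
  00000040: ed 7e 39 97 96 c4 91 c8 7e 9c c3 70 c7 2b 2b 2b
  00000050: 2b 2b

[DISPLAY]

00000000  52 4f be c9 d8 a3 a3 a3  6e 38 4e 4e 89 f4 c9 fa  |RO......n
00000010  1e 8d 53 aa 18 b3 ba a0  bd ef 1b aa c9 33 11 11  |..S......
00000020  11 11 11 11 cc ef ef 7e  fe b9 08 ed ed ed ed 02  |.......~.
00000030  60 35 92 2a 2a 2a 2a f1  5f bb bb bb bb bb 80 eb  |`5.****._
00000040  ed 7e 39 97 96 c4 91 c8  7e 9c c3 70 c7 2b 2b 2b  |.~9.....~
00000050  2b 2b                                             |++       
                                                                      
                                                                      
                                                                      
                                                                      
                                                                      
                                                                      


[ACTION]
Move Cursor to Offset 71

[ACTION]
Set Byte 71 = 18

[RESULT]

00000000  52 4f be c9 d8 a3 a3 a3  6e 38 4e 4e 89 f4 c9 fa  |RO......n
00000010  1e 8d 53 aa 18 b3 ba a0  bd ef 1b aa c9 33 11 11  |..S......
00000020  11 11 11 11 cc ef ef 7e  fe b9 08 ed ed ed ed 02  |.......~.
00000030  60 35 92 2a 2a 2a 2a f1  5f bb bb bb bb bb 80 eb  |`5.****._
00000040  ed 7e 39 97 96 c4 91 18  7e 9c c3 70 c7 2b 2b 2b  |.~9.....~
00000050  2b 2b                                             |++       
                                                                      
                                                                      
                                                                      
                                                                      
                                                                      
                                                                      


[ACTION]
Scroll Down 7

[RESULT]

00000050  2b 2b                                             |++       
                                                                      
                                                                      
                                                                      
                                                                      
                                                                      
                                                                      
                                                                      
                                                                      
                                                                      
                                                                      
                                                                      


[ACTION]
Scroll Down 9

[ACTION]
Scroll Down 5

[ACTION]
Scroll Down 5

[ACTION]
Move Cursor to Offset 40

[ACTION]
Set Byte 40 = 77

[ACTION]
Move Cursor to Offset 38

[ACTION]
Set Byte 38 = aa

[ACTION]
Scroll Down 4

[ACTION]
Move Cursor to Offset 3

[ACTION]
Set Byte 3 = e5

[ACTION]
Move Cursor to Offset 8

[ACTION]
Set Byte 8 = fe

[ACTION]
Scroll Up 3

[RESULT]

00000020  11 11 11 11 cc ef aa 7e  77 b9 08 ed ed ed ed 02  |.......~w
00000030  60 35 92 2a 2a 2a 2a f1  5f bb bb bb bb bb 80 eb  |`5.****._
00000040  ed 7e 39 97 96 c4 91 18  7e 9c c3 70 c7 2b 2b 2b  |.~9.....~
00000050  2b 2b                                             |++       
                                                                      
                                                                      
                                                                      
                                                                      
                                                                      
                                                                      
                                                                      
                                                                      
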